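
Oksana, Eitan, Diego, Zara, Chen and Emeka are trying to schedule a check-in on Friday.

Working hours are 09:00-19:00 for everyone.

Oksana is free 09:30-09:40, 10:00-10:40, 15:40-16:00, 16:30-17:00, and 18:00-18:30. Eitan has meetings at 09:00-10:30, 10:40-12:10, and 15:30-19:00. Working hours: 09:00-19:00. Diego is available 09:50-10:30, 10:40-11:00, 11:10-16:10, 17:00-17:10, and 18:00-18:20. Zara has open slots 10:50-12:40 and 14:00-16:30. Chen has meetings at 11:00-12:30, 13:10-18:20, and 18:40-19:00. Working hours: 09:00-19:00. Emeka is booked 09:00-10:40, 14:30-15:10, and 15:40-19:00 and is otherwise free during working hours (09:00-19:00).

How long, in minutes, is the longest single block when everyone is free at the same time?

0 minutes

Eitan free within 09:00–19:00: 10:30–10:40, 12:10–15:30.
Chen free within 09:00–19:00: 09:00–11:00, 12:30–13:10, 18:20–18:40.
Emeka free within 09:00–19:00: 10:40–14:30, 15:10–15:40.
Oksana ∩ Eitan: 10:30–10:40.
Oksana ∩ Eitan ∩ Diego: (none).
Oksana ∩ Eitan ∩ Diego ∩ Zara: (none).
Oksana ∩ Eitan ∩ Diego ∩ Zara ∩ Chen: (none).
Oksana ∩ Eitan ∩ Diego ∩ Zara ∩ Chen ∩ Emeka: (none).
No common window.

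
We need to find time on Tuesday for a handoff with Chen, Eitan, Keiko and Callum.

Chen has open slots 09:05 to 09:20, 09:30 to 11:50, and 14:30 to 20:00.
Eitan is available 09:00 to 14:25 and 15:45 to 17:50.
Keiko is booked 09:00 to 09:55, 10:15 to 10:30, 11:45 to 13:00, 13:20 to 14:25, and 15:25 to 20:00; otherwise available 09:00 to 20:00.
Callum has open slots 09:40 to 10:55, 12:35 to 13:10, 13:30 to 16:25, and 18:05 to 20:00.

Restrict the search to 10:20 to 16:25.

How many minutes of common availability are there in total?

Keiko free within 09:00–20:00: 09:55–10:15, 10:30–11:45, 13:00–13:20, 14:25–15:25.
Chen ∩ Eitan: 09:05–09:20, 09:30–11:50, 15:45–17:50.
Chen ∩ Eitan ∩ Keiko: 09:55–10:15, 10:30–11:45.
Chen ∩ Eitan ∩ Keiko ∩ Callum: 09:55–10:15, 10:30–10:55.
Restricted to 10:20–16:25: 10:30–10:55.
Total common minutes: 25.

25 minutes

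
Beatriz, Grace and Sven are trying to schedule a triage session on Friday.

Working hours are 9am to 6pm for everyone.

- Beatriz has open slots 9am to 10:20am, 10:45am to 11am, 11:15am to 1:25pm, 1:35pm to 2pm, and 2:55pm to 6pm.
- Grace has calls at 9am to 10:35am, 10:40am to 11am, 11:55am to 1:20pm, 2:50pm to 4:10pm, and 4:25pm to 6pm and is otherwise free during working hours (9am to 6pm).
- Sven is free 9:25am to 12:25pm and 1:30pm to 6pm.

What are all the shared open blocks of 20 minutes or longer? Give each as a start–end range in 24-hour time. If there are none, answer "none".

11:15–11:55, 13:35–14:00

Grace free within 09:00–18:00: 10:35–10:40, 11:00–11:55, 13:20–14:50, 16:10–16:25.
Beatriz ∩ Grace: 11:15–11:55, 13:20–13:25, 13:35–14:00, 16:10–16:25.
Beatriz ∩ Grace ∩ Sven: 11:15–11:55, 13:35–14:00, 16:10–16:25.
Windows ≥ 20 min: 11:15–11:55, 13:35–14:00.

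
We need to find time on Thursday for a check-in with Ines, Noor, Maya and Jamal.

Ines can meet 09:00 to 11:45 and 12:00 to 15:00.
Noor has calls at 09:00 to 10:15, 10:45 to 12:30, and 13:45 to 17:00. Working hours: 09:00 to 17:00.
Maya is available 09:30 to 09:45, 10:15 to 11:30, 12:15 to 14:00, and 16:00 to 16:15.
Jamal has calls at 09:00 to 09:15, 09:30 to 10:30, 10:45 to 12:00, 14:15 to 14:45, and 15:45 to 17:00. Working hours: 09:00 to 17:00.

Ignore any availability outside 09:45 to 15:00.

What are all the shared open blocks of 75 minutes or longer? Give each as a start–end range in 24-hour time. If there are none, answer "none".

Noor free within 09:00–17:00: 10:15–10:45, 12:30–13:45.
Jamal free within 09:00–17:00: 09:15–09:30, 10:30–10:45, 12:00–14:15, 14:45–15:45.
Ines ∩ Noor: 10:15–10:45, 12:30–13:45.
Ines ∩ Noor ∩ Maya: 10:15–10:45, 12:30–13:45.
Ines ∩ Noor ∩ Maya ∩ Jamal: 10:30–10:45, 12:30–13:45.
Restricted to 09:45–15:00: 10:30–10:45, 12:30–13:45.
Windows ≥ 75 min: 12:30–13:45.

12:30–13:45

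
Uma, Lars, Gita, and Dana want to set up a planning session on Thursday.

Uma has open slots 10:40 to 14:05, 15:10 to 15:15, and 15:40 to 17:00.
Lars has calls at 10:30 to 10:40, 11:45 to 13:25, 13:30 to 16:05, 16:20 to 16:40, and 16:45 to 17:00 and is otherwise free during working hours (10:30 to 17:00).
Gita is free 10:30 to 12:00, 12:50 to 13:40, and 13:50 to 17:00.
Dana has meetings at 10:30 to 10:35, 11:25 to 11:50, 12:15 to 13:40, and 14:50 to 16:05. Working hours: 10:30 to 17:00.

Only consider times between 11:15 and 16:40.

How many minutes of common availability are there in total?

Lars free within 10:30–17:00: 10:40–11:45, 13:25–13:30, 16:05–16:20, 16:40–16:45.
Dana free within 10:30–17:00: 10:35–11:25, 11:50–12:15, 13:40–14:50, 16:05–17:00.
Uma ∩ Lars: 10:40–11:45, 13:25–13:30, 16:05–16:20, 16:40–16:45.
Uma ∩ Lars ∩ Gita: 10:40–11:45, 13:25–13:30, 16:05–16:20, 16:40–16:45.
Uma ∩ Lars ∩ Gita ∩ Dana: 10:40–11:25, 16:05–16:20, 16:40–16:45.
Restricted to 11:15–16:40: 11:15–11:25, 16:05–16:20.
Total common minutes: 10 + 15 = 25.

25 minutes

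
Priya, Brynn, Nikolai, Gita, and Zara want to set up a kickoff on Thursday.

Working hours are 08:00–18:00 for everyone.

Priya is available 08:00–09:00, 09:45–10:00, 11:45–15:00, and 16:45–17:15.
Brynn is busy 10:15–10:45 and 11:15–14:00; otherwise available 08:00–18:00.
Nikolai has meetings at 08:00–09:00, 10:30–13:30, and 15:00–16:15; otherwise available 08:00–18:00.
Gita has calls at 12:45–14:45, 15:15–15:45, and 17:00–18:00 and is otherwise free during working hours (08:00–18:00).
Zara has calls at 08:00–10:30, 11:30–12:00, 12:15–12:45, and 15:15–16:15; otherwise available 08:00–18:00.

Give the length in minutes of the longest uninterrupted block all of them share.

Brynn free within 08:00–18:00: 08:00–10:15, 10:45–11:15, 14:00–18:00.
Nikolai free within 08:00–18:00: 09:00–10:30, 13:30–15:00, 16:15–18:00.
Gita free within 08:00–18:00: 08:00–12:45, 14:45–15:15, 15:45–17:00.
Zara free within 08:00–18:00: 10:30–11:30, 12:00–12:15, 12:45–15:15, 16:15–18:00.
Priya ∩ Brynn: 08:00–09:00, 09:45–10:00, 14:00–15:00, 16:45–17:15.
Priya ∩ Brynn ∩ Nikolai: 09:45–10:00, 14:00–15:00, 16:45–17:15.
Priya ∩ Brynn ∩ Nikolai ∩ Gita: 09:45–10:00, 14:45–15:00, 16:45–17:00.
Priya ∩ Brynn ∩ Nikolai ∩ Gita ∩ Zara: 14:45–15:00, 16:45–17:00.
Common window lengths: 15, 15 min; longest is 15.

15 minutes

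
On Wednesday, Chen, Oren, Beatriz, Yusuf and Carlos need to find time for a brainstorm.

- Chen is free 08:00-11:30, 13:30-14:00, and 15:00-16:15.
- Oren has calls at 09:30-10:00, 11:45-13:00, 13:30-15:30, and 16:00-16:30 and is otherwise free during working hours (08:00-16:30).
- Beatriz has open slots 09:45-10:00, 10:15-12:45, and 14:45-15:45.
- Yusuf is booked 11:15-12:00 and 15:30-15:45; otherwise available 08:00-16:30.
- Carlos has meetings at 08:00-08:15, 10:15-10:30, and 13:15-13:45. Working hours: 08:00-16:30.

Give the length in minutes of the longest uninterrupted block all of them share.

45 minutes

Oren free within 08:00–16:30: 08:00–09:30, 10:00–11:45, 13:00–13:30, 15:30–16:00.
Yusuf free within 08:00–16:30: 08:00–11:15, 12:00–15:30, 15:45–16:30.
Carlos free within 08:00–16:30: 08:15–10:15, 10:30–13:15, 13:45–16:30.
Chen ∩ Oren: 08:00–09:30, 10:00–11:30, 15:30–16:00.
Chen ∩ Oren ∩ Beatriz: 10:15–11:30, 15:30–15:45.
Chen ∩ Oren ∩ Beatriz ∩ Yusuf: 10:15–11:15.
Chen ∩ Oren ∩ Beatriz ∩ Yusuf ∩ Carlos: 10:30–11:15.
Single common window of 45 minutes.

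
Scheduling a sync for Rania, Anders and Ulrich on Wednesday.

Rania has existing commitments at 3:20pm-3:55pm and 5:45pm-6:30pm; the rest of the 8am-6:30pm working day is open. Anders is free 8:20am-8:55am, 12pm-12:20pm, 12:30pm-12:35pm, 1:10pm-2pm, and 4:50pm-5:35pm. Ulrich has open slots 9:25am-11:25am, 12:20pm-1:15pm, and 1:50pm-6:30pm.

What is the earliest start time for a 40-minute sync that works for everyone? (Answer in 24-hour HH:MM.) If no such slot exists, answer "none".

16:50

Rania free within 08:00–18:30: 08:00–15:20, 15:55–17:45.
Rania ∩ Anders: 08:20–08:55, 12:00–12:20, 12:30–12:35, 13:10–14:00, 16:50–17:35.
Rania ∩ Anders ∩ Ulrich: 12:30–12:35, 13:10–13:15, 13:50–14:00, 16:50–17:35.
Windows ≥ 40 min: 16:50–17:35.
Earliest such window starts at 16:50.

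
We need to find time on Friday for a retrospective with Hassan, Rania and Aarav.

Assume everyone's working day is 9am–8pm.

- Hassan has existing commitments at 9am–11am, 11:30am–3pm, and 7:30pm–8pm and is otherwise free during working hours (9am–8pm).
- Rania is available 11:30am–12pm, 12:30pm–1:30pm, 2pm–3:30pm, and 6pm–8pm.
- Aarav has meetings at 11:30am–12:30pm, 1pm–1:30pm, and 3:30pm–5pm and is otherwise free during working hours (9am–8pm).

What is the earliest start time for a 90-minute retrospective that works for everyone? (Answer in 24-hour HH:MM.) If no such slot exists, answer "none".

Hassan free within 09:00–20:00: 11:00–11:30, 15:00–19:30.
Aarav free within 09:00–20:00: 09:00–11:30, 12:30–13:00, 13:30–15:30, 17:00–20:00.
Hassan ∩ Rania: 15:00–15:30, 18:00–19:30.
Hassan ∩ Rania ∩ Aarav: 15:00–15:30, 18:00–19:30.
Windows ≥ 90 min: 18:00–19:30.
Earliest such window starts at 18:00.

18:00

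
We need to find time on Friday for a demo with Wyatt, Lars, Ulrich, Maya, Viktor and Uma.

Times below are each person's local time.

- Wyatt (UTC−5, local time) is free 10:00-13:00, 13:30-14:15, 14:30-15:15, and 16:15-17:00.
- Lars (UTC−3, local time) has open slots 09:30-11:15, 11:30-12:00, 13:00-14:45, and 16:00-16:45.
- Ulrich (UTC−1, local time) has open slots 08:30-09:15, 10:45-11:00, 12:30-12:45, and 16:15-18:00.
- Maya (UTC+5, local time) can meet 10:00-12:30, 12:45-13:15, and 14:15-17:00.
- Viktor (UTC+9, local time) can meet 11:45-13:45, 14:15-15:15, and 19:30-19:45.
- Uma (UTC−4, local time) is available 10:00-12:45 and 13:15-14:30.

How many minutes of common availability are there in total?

Wyatt → UTC: 15:00–18:00, 18:30–19:15, 19:30–20:15, 21:15–22:00.
Lars → UTC: 12:30–14:15, 14:30–15:00, 16:00–17:45, 19:00–19:45.
Ulrich → UTC: 09:30–10:15, 11:45–12:00, 13:30–13:45, 17:15–19:00.
Maya → UTC: 05:00–07:30, 07:45–08:15, 09:15–12:00.
Viktor → UTC: 02:45–04:45, 05:15–06:15, 10:30–10:45.
Uma → UTC: 14:00–16:45, 17:15–18:30.
Wyatt ∩ Lars: 16:00–17:45, 19:00–19:15, 19:30–19:45.
Wyatt ∩ Lars ∩ Ulrich: 17:15–17:45.
Wyatt ∩ Lars ∩ Ulrich ∩ Maya: (none).
Wyatt ∩ Lars ∩ Ulrich ∩ Maya ∩ Viktor: (none).
Wyatt ∩ Lars ∩ Ulrich ∩ Maya ∩ Viktor ∩ Uma: (none).
Total common minutes: 0.

0 minutes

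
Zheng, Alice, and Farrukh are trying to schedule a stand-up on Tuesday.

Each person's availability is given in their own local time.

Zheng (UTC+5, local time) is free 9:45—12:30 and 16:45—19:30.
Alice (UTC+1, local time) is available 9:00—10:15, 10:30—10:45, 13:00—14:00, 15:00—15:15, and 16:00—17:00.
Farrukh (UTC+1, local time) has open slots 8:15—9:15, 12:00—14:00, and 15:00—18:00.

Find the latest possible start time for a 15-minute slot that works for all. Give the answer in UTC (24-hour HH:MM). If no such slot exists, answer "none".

14:00

Zheng → UTC: 04:45–07:30, 11:45–14:30.
Alice → UTC: 08:00–09:15, 09:30–09:45, 12:00–13:00, 14:00–14:15, 15:00–16:00.
Farrukh → UTC: 07:15–08:15, 11:00–13:00, 14:00–17:00.
Zheng ∩ Alice: 12:00–13:00, 14:00–14:15.
Zheng ∩ Alice ∩ Farrukh: 12:00–13:00, 14:00–14:15.
Windows ≥ 15 min: 12:00–13:00, 14:00–14:15.
Latest start in the last window 14:00–14:15 is 14:15 − 15 min = 14:00.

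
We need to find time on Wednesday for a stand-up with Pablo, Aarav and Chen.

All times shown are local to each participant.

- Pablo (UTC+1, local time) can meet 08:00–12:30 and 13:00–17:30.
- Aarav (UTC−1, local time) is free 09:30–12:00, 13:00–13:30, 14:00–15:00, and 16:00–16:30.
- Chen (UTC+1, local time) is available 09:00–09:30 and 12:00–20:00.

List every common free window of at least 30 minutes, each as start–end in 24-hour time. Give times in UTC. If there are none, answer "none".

Pablo → UTC: 07:00–11:30, 12:00–16:30.
Aarav → UTC: 10:30–13:00, 14:00–14:30, 15:00–16:00, 17:00–17:30.
Chen → UTC: 08:00–08:30, 11:00–19:00.
Pablo ∩ Aarav: 10:30–11:30, 12:00–13:00, 14:00–14:30, 15:00–16:00.
Pablo ∩ Aarav ∩ Chen: 11:00–11:30, 12:00–13:00, 14:00–14:30, 15:00–16:00.
Windows ≥ 30 min: 11:00–11:30, 12:00–13:00, 14:00–14:30, 15:00–16:00.

11:00–11:30, 12:00–13:00, 14:00–14:30, 15:00–16:00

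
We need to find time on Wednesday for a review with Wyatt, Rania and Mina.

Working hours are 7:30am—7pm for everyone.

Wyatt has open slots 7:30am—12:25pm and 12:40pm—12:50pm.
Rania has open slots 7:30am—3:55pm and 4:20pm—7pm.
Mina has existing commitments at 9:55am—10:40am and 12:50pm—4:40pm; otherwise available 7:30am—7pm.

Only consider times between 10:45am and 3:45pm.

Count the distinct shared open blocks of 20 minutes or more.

Mina free within 07:30–19:00: 07:30–09:55, 10:40–12:50, 16:40–19:00.
Wyatt ∩ Rania: 07:30–12:25, 12:40–12:50.
Wyatt ∩ Rania ∩ Mina: 07:30–09:55, 10:40–12:25, 12:40–12:50.
Restricted to 10:45–15:45: 10:45–12:25, 12:40–12:50.
Windows ≥ 20 min: 10:45–12:25.
That's 1 window.

1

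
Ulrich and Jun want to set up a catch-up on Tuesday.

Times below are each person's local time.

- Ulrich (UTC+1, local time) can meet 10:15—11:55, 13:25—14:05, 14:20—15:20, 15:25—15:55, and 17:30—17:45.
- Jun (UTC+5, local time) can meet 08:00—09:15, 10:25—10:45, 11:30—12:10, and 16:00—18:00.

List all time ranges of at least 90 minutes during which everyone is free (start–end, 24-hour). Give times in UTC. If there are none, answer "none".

none

Ulrich → UTC: 09:15–10:55, 12:25–13:05, 13:20–14:20, 14:25–14:55, 16:30–16:45.
Jun → UTC: 03:00–04:15, 05:25–05:45, 06:30–07:10, 11:00–13:00.
Ulrich ∩ Jun: 12:25–13:00.
Windows ≥ 90 min: (none).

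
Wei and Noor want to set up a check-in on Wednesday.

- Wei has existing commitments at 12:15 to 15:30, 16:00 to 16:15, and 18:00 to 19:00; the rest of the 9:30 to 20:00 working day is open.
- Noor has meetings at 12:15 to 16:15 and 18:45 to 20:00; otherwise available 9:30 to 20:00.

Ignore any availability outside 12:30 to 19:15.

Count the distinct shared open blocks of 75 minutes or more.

1

Wei free within 09:30–20:00: 09:30–12:15, 15:30–16:00, 16:15–18:00, 19:00–20:00.
Noor free within 09:30–20:00: 09:30–12:15, 16:15–18:45.
Wei ∩ Noor: 09:30–12:15, 16:15–18:00.
Restricted to 12:30–19:15: 16:15–18:00.
Windows ≥ 75 min: 16:15–18:00.
That's 1 window.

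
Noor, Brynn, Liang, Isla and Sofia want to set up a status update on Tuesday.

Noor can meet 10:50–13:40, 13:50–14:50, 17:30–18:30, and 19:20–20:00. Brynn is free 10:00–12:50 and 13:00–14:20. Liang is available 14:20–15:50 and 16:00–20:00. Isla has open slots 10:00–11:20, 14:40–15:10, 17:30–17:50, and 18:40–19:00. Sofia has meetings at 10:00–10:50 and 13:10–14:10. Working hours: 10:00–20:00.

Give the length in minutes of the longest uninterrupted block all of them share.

Sofia free within 10:00–20:00: 10:50–13:10, 14:10–20:00.
Noor ∩ Brynn: 10:50–12:50, 13:00–13:40, 13:50–14:20.
Noor ∩ Brynn ∩ Liang: (none).
Noor ∩ Brynn ∩ Liang ∩ Isla: (none).
Noor ∩ Brynn ∩ Liang ∩ Isla ∩ Sofia: (none).
No common window.

0 minutes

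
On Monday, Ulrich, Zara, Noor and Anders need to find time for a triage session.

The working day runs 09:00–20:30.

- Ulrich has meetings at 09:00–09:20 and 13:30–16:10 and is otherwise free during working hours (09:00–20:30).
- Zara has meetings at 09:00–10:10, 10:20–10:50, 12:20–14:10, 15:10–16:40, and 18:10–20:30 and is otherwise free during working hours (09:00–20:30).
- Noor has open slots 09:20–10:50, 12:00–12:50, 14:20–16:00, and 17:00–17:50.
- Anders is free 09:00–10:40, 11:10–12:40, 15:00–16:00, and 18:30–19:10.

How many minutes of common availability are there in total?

Ulrich free within 09:00–20:30: 09:20–13:30, 16:10–20:30.
Zara free within 09:00–20:30: 10:10–10:20, 10:50–12:20, 14:10–15:10, 16:40–18:10.
Ulrich ∩ Zara: 10:10–10:20, 10:50–12:20, 16:40–18:10.
Ulrich ∩ Zara ∩ Noor: 10:10–10:20, 12:00–12:20, 17:00–17:50.
Ulrich ∩ Zara ∩ Noor ∩ Anders: 10:10–10:20, 12:00–12:20.
Total common minutes: 10 + 20 = 30.

30 minutes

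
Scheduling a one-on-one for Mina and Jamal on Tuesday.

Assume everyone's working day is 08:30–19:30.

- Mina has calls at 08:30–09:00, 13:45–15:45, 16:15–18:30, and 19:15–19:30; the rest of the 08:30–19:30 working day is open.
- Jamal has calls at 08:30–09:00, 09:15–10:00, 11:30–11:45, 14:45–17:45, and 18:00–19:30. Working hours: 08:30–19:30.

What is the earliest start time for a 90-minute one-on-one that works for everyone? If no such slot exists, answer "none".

Mina free within 08:30–19:30: 09:00–13:45, 15:45–16:15, 18:30–19:15.
Jamal free within 08:30–19:30: 09:00–09:15, 10:00–11:30, 11:45–14:45, 17:45–18:00.
Mina ∩ Jamal: 09:00–09:15, 10:00–11:30, 11:45–13:45.
Windows ≥ 90 min: 10:00–11:30, 11:45–13:45.
Earliest such window starts at 10:00.

10:00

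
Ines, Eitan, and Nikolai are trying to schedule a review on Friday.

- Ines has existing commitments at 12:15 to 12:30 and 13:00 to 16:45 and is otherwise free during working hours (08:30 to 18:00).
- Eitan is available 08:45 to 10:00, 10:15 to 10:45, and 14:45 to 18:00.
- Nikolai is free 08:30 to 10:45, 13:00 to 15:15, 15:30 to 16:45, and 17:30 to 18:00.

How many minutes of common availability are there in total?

135 minutes

Ines free within 08:30–18:00: 08:30–12:15, 12:30–13:00, 16:45–18:00.
Ines ∩ Eitan: 08:45–10:00, 10:15–10:45, 16:45–18:00.
Ines ∩ Eitan ∩ Nikolai: 08:45–10:00, 10:15–10:45, 17:30–18:00.
Total common minutes: 75 + 30 + 30 = 135.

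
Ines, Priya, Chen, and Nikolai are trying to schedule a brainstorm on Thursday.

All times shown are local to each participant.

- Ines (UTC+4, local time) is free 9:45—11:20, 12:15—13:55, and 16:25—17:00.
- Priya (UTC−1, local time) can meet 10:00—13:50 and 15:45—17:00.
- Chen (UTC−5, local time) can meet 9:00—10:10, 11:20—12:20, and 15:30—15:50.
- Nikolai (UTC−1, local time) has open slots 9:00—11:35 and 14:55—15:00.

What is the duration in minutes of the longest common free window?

Ines → UTC: 05:45–07:20, 08:15–09:55, 12:25–13:00.
Priya → UTC: 11:00–14:50, 16:45–18:00.
Chen → UTC: 14:00–15:10, 16:20–17:20, 20:30–20:50.
Nikolai → UTC: 10:00–12:35, 15:55–16:00.
Ines ∩ Priya: 12:25–13:00.
Ines ∩ Priya ∩ Chen: (none).
Ines ∩ Priya ∩ Chen ∩ Nikolai: (none).
No common window.

0 minutes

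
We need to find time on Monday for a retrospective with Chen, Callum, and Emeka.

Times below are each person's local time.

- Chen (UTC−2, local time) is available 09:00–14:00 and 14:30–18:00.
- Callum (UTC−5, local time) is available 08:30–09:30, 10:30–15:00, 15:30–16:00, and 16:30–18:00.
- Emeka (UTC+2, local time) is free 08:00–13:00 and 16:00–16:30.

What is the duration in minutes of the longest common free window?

30 minutes

Chen → UTC: 11:00–16:00, 16:30–20:00.
Callum → UTC: 13:30–14:30, 15:30–20:00, 20:30–21:00, 21:30–23:00.
Emeka → UTC: 06:00–11:00, 14:00–14:30.
Chen ∩ Callum: 13:30–14:30, 15:30–16:00, 16:30–20:00.
Chen ∩ Callum ∩ Emeka: 14:00–14:30.
Single common window of 30 minutes.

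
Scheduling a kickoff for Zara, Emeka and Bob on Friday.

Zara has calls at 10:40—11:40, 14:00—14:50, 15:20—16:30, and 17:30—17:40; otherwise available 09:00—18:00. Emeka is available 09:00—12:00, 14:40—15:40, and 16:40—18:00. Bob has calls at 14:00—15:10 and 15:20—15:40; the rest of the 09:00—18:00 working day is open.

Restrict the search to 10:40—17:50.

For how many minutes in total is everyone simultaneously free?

Zara free within 09:00–18:00: 09:00–10:40, 11:40–14:00, 14:50–15:20, 16:30–17:30, 17:40–18:00.
Bob free within 09:00–18:00: 09:00–14:00, 15:10–15:20, 15:40–18:00.
Zara ∩ Emeka: 09:00–10:40, 11:40–12:00, 14:50–15:20, 16:40–17:30, 17:40–18:00.
Zara ∩ Emeka ∩ Bob: 09:00–10:40, 11:40–12:00, 15:10–15:20, 16:40–17:30, 17:40–18:00.
Restricted to 10:40–17:50: 11:40–12:00, 15:10–15:20, 16:40–17:30, 17:40–17:50.
Total common minutes: 20 + 10 + 50 + 10 = 90.

90 minutes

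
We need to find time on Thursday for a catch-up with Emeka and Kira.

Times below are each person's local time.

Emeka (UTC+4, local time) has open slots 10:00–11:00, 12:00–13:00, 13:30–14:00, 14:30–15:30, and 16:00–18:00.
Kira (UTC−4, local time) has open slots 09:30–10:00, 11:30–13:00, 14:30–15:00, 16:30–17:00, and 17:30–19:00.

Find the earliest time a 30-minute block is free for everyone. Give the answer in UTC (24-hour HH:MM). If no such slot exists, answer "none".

13:30

Emeka → UTC: 06:00–07:00, 08:00–09:00, 09:30–10:00, 10:30–11:30, 12:00–14:00.
Kira → UTC: 13:30–14:00, 15:30–17:00, 18:30–19:00, 20:30–21:00, 21:30–23:00.
Emeka ∩ Kira: 13:30–14:00.
Windows ≥ 30 min: 13:30–14:00.
Earliest such window starts at 13:30.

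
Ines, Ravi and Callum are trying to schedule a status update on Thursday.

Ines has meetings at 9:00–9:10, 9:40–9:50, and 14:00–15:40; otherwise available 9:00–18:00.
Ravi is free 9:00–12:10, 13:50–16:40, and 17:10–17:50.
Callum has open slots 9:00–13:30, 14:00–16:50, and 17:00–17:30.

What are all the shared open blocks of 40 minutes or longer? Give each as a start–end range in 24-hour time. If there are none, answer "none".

Ines free within 09:00–18:00: 09:10–09:40, 09:50–14:00, 15:40–18:00.
Ines ∩ Ravi: 09:10–09:40, 09:50–12:10, 13:50–14:00, 15:40–16:40, 17:10–17:50.
Ines ∩ Ravi ∩ Callum: 09:10–09:40, 09:50–12:10, 15:40–16:40, 17:10–17:30.
Windows ≥ 40 min: 09:50–12:10, 15:40–16:40.

09:50–12:10, 15:40–16:40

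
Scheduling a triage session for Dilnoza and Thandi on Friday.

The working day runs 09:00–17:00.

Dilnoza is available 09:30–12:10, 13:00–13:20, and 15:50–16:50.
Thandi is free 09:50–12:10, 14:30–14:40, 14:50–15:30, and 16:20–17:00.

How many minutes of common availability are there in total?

170 minutes

Dilnoza ∩ Thandi: 09:50–12:10, 16:20–16:50.
Total common minutes: 140 + 30 = 170.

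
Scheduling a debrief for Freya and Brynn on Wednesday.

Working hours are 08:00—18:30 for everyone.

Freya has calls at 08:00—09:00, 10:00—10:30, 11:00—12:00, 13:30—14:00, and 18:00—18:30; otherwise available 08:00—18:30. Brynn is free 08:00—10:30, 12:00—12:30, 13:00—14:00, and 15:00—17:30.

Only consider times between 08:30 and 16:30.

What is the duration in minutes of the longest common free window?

Freya free within 08:00–18:30: 09:00–10:00, 10:30–11:00, 12:00–13:30, 14:00–18:00.
Freya ∩ Brynn: 09:00–10:00, 12:00–12:30, 13:00–13:30, 15:00–17:30.
Restricted to 08:30–16:30: 09:00–10:00, 12:00–12:30, 13:00–13:30, 15:00–16:30.
Common window lengths: 60, 30, 30, 90 min; longest is 90.

90 minutes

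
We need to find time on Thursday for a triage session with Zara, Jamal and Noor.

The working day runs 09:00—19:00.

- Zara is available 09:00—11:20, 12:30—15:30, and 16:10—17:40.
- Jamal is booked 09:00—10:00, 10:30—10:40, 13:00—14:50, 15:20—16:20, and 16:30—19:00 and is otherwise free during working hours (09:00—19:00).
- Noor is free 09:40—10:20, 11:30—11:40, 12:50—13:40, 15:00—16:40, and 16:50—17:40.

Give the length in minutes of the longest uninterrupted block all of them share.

20 minutes

Jamal free within 09:00–19:00: 10:00–10:30, 10:40–13:00, 14:50–15:20, 16:20–16:30.
Zara ∩ Jamal: 10:00–10:30, 10:40–11:20, 12:30–13:00, 14:50–15:20, 16:20–16:30.
Zara ∩ Jamal ∩ Noor: 10:00–10:20, 12:50–13:00, 15:00–15:20, 16:20–16:30.
Common window lengths: 20, 10, 20, 10 min; longest is 20.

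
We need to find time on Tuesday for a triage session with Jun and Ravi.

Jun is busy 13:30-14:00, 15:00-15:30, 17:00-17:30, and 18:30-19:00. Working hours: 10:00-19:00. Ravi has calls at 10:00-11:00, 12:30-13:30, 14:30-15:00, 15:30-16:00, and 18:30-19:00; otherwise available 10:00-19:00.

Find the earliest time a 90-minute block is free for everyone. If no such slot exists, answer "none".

Jun free within 10:00–19:00: 10:00–13:30, 14:00–15:00, 15:30–17:00, 17:30–18:30.
Ravi free within 10:00–19:00: 11:00–12:30, 13:30–14:30, 15:00–15:30, 16:00–18:30.
Jun ∩ Ravi: 11:00–12:30, 14:00–14:30, 16:00–17:00, 17:30–18:30.
Windows ≥ 90 min: 11:00–12:30.
Earliest such window starts at 11:00.

11:00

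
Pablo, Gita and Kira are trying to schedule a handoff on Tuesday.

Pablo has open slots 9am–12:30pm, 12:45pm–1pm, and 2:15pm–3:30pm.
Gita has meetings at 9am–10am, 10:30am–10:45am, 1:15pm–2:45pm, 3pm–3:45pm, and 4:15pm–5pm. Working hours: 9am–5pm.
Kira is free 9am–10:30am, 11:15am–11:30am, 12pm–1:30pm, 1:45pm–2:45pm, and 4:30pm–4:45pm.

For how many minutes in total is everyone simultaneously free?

90 minutes

Gita free within 09:00–17:00: 10:00–10:30, 10:45–13:15, 14:45–15:00, 15:45–16:15.
Pablo ∩ Gita: 10:00–10:30, 10:45–12:30, 12:45–13:00, 14:45–15:00.
Pablo ∩ Gita ∩ Kira: 10:00–10:30, 11:15–11:30, 12:00–12:30, 12:45–13:00.
Total common minutes: 30 + 15 + 30 + 15 = 90.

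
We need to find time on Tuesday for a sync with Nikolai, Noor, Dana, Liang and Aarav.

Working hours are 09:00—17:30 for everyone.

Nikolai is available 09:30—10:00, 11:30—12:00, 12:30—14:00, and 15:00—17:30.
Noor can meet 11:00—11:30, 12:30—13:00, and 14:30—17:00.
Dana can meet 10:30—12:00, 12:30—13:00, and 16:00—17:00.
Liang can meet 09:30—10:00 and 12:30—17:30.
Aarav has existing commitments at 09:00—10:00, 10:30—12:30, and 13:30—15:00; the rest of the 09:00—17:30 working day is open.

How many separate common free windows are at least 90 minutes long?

0

Aarav free within 09:00–17:30: 10:00–10:30, 12:30–13:30, 15:00–17:30.
Nikolai ∩ Noor: 12:30–13:00, 15:00–17:00.
Nikolai ∩ Noor ∩ Dana: 12:30–13:00, 16:00–17:00.
Nikolai ∩ Noor ∩ Dana ∩ Liang: 12:30–13:00, 16:00–17:00.
Nikolai ∩ Noor ∩ Dana ∩ Liang ∩ Aarav: 12:30–13:00, 16:00–17:00.
Windows ≥ 90 min: (none).
That's 0 windows.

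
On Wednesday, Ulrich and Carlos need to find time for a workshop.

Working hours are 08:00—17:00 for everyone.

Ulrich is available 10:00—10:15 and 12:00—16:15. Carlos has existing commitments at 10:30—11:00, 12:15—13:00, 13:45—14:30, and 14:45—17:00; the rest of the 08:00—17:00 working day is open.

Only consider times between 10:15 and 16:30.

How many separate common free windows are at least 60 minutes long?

Carlos free within 08:00–17:00: 08:00–10:30, 11:00–12:15, 13:00–13:45, 14:30–14:45.
Ulrich ∩ Carlos: 10:00–10:15, 12:00–12:15, 13:00–13:45, 14:30–14:45.
Restricted to 10:15–16:30: 12:00–12:15, 13:00–13:45, 14:30–14:45.
Windows ≥ 60 min: (none).
That's 0 windows.

0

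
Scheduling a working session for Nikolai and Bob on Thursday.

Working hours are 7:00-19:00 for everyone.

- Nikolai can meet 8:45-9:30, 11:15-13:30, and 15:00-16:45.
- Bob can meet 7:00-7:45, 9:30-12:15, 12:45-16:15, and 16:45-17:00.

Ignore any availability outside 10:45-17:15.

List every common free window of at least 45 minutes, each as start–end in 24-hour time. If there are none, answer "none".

11:15–12:15, 12:45–13:30, 15:00–16:15

Nikolai ∩ Bob: 11:15–12:15, 12:45–13:30, 15:00–16:15.
Restricted to 10:45–17:15: 11:15–12:15, 12:45–13:30, 15:00–16:15.
Windows ≥ 45 min: 11:15–12:15, 12:45–13:30, 15:00–16:15.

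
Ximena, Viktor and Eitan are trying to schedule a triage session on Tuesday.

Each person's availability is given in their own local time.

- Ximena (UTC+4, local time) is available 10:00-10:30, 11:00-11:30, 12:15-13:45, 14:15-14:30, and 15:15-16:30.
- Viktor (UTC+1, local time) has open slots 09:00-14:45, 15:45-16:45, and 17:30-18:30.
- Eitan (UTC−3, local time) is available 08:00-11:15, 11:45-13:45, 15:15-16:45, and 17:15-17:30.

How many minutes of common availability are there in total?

75 minutes

Ximena → UTC: 06:00–06:30, 07:00–07:30, 08:15–09:45, 10:15–10:30, 11:15–12:30.
Viktor → UTC: 08:00–13:45, 14:45–15:45, 16:30–17:30.
Eitan → UTC: 11:00–14:15, 14:45–16:45, 18:15–19:45, 20:15–20:30.
Ximena ∩ Viktor: 08:15–09:45, 10:15–10:30, 11:15–12:30.
Ximena ∩ Viktor ∩ Eitan: 11:15–12:30.
Total common minutes: 75.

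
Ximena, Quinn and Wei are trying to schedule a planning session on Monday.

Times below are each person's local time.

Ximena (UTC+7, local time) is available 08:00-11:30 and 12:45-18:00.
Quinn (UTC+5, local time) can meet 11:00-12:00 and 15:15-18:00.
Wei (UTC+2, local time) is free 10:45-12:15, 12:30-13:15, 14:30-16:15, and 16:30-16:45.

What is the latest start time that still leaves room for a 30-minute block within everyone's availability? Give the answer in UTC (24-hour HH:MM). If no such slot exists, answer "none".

10:30

Ximena → UTC: 01:00–04:30, 05:45–11:00.
Quinn → UTC: 06:00–07:00, 10:15–13:00.
Wei → UTC: 08:45–10:15, 10:30–11:15, 12:30–14:15, 14:30–14:45.
Ximena ∩ Quinn: 06:00–07:00, 10:15–11:00.
Ximena ∩ Quinn ∩ Wei: 10:30–11:00.
Windows ≥ 30 min: 10:30–11:00.
Latest start in the last window 10:30–11:00 is 11:00 − 30 min = 10:30.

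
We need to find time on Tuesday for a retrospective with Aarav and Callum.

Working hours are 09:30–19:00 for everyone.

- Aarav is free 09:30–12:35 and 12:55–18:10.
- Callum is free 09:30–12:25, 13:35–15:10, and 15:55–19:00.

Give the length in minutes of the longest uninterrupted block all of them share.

Aarav ∩ Callum: 09:30–12:25, 13:35–15:10, 15:55–18:10.
Common window lengths: 175, 95, 135 min; longest is 175.

175 minutes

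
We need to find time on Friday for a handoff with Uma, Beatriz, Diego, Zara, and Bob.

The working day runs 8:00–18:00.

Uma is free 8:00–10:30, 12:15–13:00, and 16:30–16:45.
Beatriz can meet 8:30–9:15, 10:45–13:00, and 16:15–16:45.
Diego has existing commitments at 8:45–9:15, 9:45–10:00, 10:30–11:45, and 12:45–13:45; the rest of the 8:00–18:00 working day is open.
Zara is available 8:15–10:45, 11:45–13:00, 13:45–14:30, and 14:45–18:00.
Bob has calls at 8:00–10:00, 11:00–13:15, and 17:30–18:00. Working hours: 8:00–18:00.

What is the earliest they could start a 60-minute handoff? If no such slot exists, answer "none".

Diego free within 08:00–18:00: 08:00–08:45, 09:15–09:45, 10:00–10:30, 11:45–12:45, 13:45–18:00.
Bob free within 08:00–18:00: 10:00–11:00, 13:15–17:30.
Uma ∩ Beatriz: 08:30–09:15, 12:15–13:00, 16:30–16:45.
Uma ∩ Beatriz ∩ Diego: 08:30–08:45, 12:15–12:45, 16:30–16:45.
Uma ∩ Beatriz ∩ Diego ∩ Zara: 08:30–08:45, 12:15–12:45, 16:30–16:45.
Uma ∩ Beatriz ∩ Diego ∩ Zara ∩ Bob: 16:30–16:45.
Windows ≥ 60 min: (none).

none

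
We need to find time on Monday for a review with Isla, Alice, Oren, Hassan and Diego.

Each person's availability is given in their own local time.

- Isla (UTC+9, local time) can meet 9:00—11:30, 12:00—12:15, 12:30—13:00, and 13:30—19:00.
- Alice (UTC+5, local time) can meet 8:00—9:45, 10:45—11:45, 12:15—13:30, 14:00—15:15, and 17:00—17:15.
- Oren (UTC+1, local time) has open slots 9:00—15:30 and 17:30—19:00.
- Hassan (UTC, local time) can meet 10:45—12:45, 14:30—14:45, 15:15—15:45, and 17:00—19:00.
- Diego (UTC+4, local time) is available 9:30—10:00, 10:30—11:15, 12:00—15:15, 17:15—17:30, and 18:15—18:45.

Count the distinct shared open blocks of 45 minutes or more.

0

Isla → UTC: 00:00–02:30, 03:00–03:15, 03:30–04:00, 04:30–10:00.
Alice → UTC: 03:00–04:45, 05:45–06:45, 07:15–08:30, 09:00–10:15, 12:00–12:15.
Oren → UTC: 08:00–14:30, 16:30–18:00.
Hassan → UTC: 10:45–12:45, 14:30–14:45, 15:15–15:45, 17:00–19:00.
Diego → UTC: 05:30–06:00, 06:30–07:15, 08:00–11:15, 13:15–13:30, 14:15–14:45.
Isla ∩ Alice: 03:00–03:15, 03:30–04:00, 04:30–04:45, 05:45–06:45, 07:15–08:30, 09:00–10:00.
Isla ∩ Alice ∩ Oren: 08:00–08:30, 09:00–10:00.
Isla ∩ Alice ∩ Oren ∩ Hassan: (none).
Isla ∩ Alice ∩ Oren ∩ Hassan ∩ Diego: (none).
Windows ≥ 45 min: (none).
That's 0 windows.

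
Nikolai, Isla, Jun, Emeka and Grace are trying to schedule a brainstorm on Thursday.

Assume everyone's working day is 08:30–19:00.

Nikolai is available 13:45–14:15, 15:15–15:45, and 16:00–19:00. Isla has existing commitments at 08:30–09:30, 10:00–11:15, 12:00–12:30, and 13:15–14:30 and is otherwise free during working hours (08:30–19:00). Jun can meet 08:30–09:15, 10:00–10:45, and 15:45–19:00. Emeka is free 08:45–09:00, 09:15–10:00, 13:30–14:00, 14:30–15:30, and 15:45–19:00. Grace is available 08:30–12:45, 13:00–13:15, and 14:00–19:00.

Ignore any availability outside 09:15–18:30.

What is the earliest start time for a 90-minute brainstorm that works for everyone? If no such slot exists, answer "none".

16:00

Isla free within 08:30–19:00: 09:30–10:00, 11:15–12:00, 12:30–13:15, 14:30–19:00.
Nikolai ∩ Isla: 15:15–15:45, 16:00–19:00.
Nikolai ∩ Isla ∩ Jun: 16:00–19:00.
Nikolai ∩ Isla ∩ Jun ∩ Emeka: 16:00–19:00.
Nikolai ∩ Isla ∩ Jun ∩ Emeka ∩ Grace: 16:00–19:00.
Restricted to 09:15–18:30: 16:00–18:30.
Windows ≥ 90 min: 16:00–18:30.
Earliest such window starts at 16:00.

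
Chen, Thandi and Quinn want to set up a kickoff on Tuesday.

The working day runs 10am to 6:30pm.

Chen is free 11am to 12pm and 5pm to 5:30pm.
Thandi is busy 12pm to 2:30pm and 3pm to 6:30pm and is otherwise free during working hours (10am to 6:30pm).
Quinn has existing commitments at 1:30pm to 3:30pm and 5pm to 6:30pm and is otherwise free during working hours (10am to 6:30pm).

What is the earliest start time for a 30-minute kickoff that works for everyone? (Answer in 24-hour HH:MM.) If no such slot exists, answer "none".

11:00

Thandi free within 10:00–18:30: 10:00–12:00, 14:30–15:00.
Quinn free within 10:00–18:30: 10:00–13:30, 15:30–17:00.
Chen ∩ Thandi: 11:00–12:00.
Chen ∩ Thandi ∩ Quinn: 11:00–12:00.
Windows ≥ 30 min: 11:00–12:00.
Earliest such window starts at 11:00.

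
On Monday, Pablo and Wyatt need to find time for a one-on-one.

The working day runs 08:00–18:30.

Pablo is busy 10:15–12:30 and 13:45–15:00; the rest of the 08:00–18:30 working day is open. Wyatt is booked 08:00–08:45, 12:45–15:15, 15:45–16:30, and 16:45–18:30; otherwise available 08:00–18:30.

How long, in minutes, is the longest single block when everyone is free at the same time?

90 minutes

Pablo free within 08:00–18:30: 08:00–10:15, 12:30–13:45, 15:00–18:30.
Wyatt free within 08:00–18:30: 08:45–12:45, 15:15–15:45, 16:30–16:45.
Pablo ∩ Wyatt: 08:45–10:15, 12:30–12:45, 15:15–15:45, 16:30–16:45.
Common window lengths: 90, 15, 30, 15 min; longest is 90.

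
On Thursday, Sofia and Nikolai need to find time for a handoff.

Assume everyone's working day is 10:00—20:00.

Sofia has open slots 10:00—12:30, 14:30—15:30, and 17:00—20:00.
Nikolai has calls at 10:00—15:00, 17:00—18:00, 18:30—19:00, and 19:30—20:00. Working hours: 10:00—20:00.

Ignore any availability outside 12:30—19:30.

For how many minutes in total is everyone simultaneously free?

90 minutes

Nikolai free within 10:00–20:00: 15:00–17:00, 18:00–18:30, 19:00–19:30.
Sofia ∩ Nikolai: 15:00–15:30, 18:00–18:30, 19:00–19:30.
Restricted to 12:30–19:30: 15:00–15:30, 18:00–18:30, 19:00–19:30.
Total common minutes: 30 + 30 + 30 = 90.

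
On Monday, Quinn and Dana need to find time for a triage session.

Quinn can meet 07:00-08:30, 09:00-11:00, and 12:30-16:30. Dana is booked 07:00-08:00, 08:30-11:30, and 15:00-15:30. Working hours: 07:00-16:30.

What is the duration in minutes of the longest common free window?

150 minutes

Dana free within 07:00–16:30: 08:00–08:30, 11:30–15:00, 15:30–16:30.
Quinn ∩ Dana: 08:00–08:30, 12:30–15:00, 15:30–16:30.
Common window lengths: 30, 150, 60 min; longest is 150.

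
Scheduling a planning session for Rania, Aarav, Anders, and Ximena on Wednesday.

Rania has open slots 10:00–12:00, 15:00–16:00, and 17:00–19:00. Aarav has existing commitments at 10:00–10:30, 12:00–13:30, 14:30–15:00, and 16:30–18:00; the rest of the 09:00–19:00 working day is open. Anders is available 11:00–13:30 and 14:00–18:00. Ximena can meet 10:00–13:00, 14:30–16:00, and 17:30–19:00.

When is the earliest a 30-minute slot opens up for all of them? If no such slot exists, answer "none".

Aarav free within 09:00–19:00: 09:00–10:00, 10:30–12:00, 13:30–14:30, 15:00–16:30, 18:00–19:00.
Rania ∩ Aarav: 10:30–12:00, 15:00–16:00, 18:00–19:00.
Rania ∩ Aarav ∩ Anders: 11:00–12:00, 15:00–16:00.
Rania ∩ Aarav ∩ Anders ∩ Ximena: 11:00–12:00, 15:00–16:00.
Windows ≥ 30 min: 11:00–12:00, 15:00–16:00.
Earliest such window starts at 11:00.

11:00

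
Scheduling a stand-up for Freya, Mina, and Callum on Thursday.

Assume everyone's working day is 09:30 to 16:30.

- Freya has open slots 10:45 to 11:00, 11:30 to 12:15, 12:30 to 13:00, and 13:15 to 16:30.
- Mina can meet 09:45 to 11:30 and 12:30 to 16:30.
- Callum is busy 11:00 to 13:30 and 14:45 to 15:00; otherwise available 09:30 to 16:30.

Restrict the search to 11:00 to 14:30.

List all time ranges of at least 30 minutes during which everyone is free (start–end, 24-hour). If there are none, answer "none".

13:30–14:30

Callum free within 09:30–16:30: 09:30–11:00, 13:30–14:45, 15:00–16:30.
Freya ∩ Mina: 10:45–11:00, 12:30–13:00, 13:15–16:30.
Freya ∩ Mina ∩ Callum: 10:45–11:00, 13:30–14:45, 15:00–16:30.
Restricted to 11:00–14:30: 13:30–14:30.
Windows ≥ 30 min: 13:30–14:30.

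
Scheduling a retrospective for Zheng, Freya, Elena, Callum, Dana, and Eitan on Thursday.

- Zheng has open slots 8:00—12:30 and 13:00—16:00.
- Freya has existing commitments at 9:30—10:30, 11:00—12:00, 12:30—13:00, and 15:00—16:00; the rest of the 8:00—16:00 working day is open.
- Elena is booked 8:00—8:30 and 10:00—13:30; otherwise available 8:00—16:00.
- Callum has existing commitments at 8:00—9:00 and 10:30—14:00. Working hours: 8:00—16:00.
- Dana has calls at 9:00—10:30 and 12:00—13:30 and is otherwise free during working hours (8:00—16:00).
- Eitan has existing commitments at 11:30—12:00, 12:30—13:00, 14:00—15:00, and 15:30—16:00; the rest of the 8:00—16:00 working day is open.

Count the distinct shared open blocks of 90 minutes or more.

Freya free within 08:00–16:00: 08:00–09:30, 10:30–11:00, 12:00–12:30, 13:00–15:00.
Elena free within 08:00–16:00: 08:30–10:00, 13:30–16:00.
Callum free within 08:00–16:00: 09:00–10:30, 14:00–16:00.
Dana free within 08:00–16:00: 08:00–09:00, 10:30–12:00, 13:30–16:00.
Eitan free within 08:00–16:00: 08:00–11:30, 12:00–12:30, 13:00–14:00, 15:00–15:30.
Zheng ∩ Freya: 08:00–09:30, 10:30–11:00, 12:00–12:30, 13:00–15:00.
Zheng ∩ Freya ∩ Elena: 08:30–09:30, 13:30–15:00.
Zheng ∩ Freya ∩ Elena ∩ Callum: 09:00–09:30, 14:00–15:00.
Zheng ∩ Freya ∩ Elena ∩ Callum ∩ Dana: 14:00–15:00.
Zheng ∩ Freya ∩ Elena ∩ Callum ∩ Dana ∩ Eitan: (none).
Windows ≥ 90 min: (none).
That's 0 windows.

0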